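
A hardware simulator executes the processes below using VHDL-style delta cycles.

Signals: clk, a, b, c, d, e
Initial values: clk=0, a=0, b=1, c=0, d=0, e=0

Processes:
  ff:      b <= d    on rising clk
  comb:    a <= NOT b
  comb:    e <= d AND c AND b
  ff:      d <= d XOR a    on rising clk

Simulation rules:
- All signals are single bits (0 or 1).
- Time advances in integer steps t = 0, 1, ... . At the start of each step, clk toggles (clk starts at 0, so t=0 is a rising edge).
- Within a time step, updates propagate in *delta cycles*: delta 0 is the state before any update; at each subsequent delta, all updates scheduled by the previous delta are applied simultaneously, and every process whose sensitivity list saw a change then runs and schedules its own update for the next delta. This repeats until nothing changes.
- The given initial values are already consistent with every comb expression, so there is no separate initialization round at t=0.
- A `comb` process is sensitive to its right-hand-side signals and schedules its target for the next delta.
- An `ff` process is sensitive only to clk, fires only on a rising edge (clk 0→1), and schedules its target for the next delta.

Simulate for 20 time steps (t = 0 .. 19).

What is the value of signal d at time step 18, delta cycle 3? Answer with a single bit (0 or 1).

0

t=0 Δ0: d=0 c=0 a=0 b=1 e=0 clk=0
  Δ1: clk:0→1
  Δ2: b:1→0
  Δ3: a:0→1
  (3Δ to stable)
t=1 Δ0: d=0 c=0 a=1 b=0 e=0 clk=1
  Δ1: clk:1→0
  (1Δ to stable)
t=2 Δ0: d=0 c=0 a=1 b=0 e=0 clk=0
  Δ1: clk:0→1
  Δ2: d:0→1
  (2Δ to stable)
t=3 Δ0: d=1 c=0 a=1 b=0 e=0 clk=1
  Δ1: clk:1→0
  (1Δ to stable)
t=4 Δ0: d=1 c=0 a=1 b=0 e=0 clk=0
  Δ1: clk:0→1
  Δ2: d:1→0, b:0→1
  Δ3: a:1→0
  (3Δ to stable)
t=5 Δ0: d=0 c=0 a=0 b=1 e=0 clk=1
  Δ1: clk:1→0
  (1Δ to stable)
t=6 Δ0: d=0 c=0 a=0 b=1 e=0 clk=0
  Δ1: clk:0→1
  Δ2: b:1→0
  Δ3: a:0→1
  (3Δ to stable)
t=7 Δ0: d=0 c=0 a=1 b=0 e=0 clk=1
  Δ1: clk:1→0
  (1Δ to stable)
t=8 Δ0: d=0 c=0 a=1 b=0 e=0 clk=0
  Δ1: clk:0→1
  Δ2: d:0→1
  (2Δ to stable)
t=9 Δ0: d=1 c=0 a=1 b=0 e=0 clk=1
  Δ1: clk:1→0
  (1Δ to stable)
t=10 Δ0: d=1 c=0 a=1 b=0 e=0 clk=0
  Δ1: clk:0→1
  Δ2: d:1→0, b:0→1
  Δ3: a:1→0
  (3Δ to stable)
t=11 Δ0: d=0 c=0 a=0 b=1 e=0 clk=1
  Δ1: clk:1→0
  (1Δ to stable)
t=12 Δ0: d=0 c=0 a=0 b=1 e=0 clk=0
  Δ1: clk:0→1
  Δ2: b:1→0
  Δ3: a:0→1
  (3Δ to stable)
t=13 Δ0: d=0 c=0 a=1 b=0 e=0 clk=1
  Δ1: clk:1→0
  (1Δ to stable)
t=14 Δ0: d=0 c=0 a=1 b=0 e=0 clk=0
  Δ1: clk:0→1
  Δ2: d:0→1
  (2Δ to stable)
t=15 Δ0: d=1 c=0 a=1 b=0 e=0 clk=1
  Δ1: clk:1→0
  (1Δ to stable)
t=16 Δ0: d=1 c=0 a=1 b=0 e=0 clk=0
  Δ1: clk:0→1
  Δ2: d:1→0, b:0→1
  Δ3: a:1→0
  (3Δ to stable)
t=17 Δ0: d=0 c=0 a=0 b=1 e=0 clk=1
  Δ1: clk:1→0
  (1Δ to stable)
t=18 Δ0: d=0 c=0 a=0 b=1 e=0 clk=0
  Δ1: clk:0→1
  Δ2: b:1→0
  Δ3: a:0→1
  (3Δ to stable)
t=19 Δ0: d=0 c=0 a=1 b=0 e=0 clk=1
  Δ1: clk:1→0
  (1Δ to stable)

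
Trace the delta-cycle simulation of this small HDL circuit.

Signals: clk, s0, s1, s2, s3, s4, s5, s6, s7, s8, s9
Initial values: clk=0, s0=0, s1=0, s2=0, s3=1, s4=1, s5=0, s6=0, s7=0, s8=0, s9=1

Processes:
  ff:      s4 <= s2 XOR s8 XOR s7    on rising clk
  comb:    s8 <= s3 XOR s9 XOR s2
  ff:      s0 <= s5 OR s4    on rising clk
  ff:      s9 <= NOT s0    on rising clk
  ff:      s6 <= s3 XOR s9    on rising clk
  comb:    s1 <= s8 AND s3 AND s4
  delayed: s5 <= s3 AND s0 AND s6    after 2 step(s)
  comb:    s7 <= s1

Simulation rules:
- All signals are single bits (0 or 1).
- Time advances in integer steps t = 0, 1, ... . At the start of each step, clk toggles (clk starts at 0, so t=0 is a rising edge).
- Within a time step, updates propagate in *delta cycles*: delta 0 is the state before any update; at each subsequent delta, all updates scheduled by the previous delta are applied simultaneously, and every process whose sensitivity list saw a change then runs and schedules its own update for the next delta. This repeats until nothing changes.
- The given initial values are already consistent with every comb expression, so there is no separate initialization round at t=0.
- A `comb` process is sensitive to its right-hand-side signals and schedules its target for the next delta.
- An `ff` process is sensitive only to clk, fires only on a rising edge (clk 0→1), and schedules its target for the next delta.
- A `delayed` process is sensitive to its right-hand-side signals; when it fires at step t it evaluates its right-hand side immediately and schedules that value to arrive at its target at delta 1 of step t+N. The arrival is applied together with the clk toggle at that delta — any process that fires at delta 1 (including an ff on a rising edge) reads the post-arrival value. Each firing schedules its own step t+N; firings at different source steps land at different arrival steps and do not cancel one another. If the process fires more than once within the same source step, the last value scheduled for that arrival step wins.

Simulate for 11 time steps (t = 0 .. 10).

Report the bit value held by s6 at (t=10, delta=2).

1

t=0 Δ0: s7=0 s8=0 s5=0 s1=0 s2=0 s9=1 s3=1 s0=0 s4=1 clk=0 s6=0
  Δ1: clk:0→1
  Δ2: s0:0→1, s4:1→0
  (2Δ to stable)
t=1 Δ0: s7=0 s8=0 s5=0 s1=0 s2=0 s9=1 s3=1 s0=1 s4=0 clk=1 s6=0
  Δ1: clk:1→0
  (1Δ to stable)
t=2 Δ0: s7=0 s8=0 s5=0 s1=0 s2=0 s9=1 s3=1 s0=1 s4=0 clk=0 s6=0
  Δ1: clk:0→1
  Δ2: s9:1→0, s0:1→0
  Δ3: s8:0→1
  (3Δ to stable)
t=3 Δ0: s7=0 s8=1 s5=0 s1=0 s2=0 s9=0 s3=1 s0=0 s4=0 clk=1 s6=0
  Δ1: clk:1→0
  (1Δ to stable)
t=4 Δ0: s7=0 s8=1 s5=0 s1=0 s2=0 s9=0 s3=1 s0=0 s4=0 clk=0 s6=0
  Δ1: clk:0→1
  Δ2: s9:0→1, s4:0→1, s6:0→1
  Δ3: s8:1→0, s1:0→1
  Δ4: s7:0→1, s1:1→0
  Δ5: s7:1→0
  (5Δ to stable)
t=5 Δ0: s7=0 s8=0 s5=0 s1=0 s2=0 s9=1 s3=1 s0=0 s4=1 clk=1 s6=1
  Δ1: clk:1→0
  (1Δ to stable)
t=6 Δ0: s7=0 s8=0 s5=0 s1=0 s2=0 s9=1 s3=1 s0=0 s4=1 clk=0 s6=1
  Δ1: clk:0→1
  Δ2: s0:0→1, s4:1→0, s6:1→0
  (2Δ to stable)
t=7 Δ0: s7=0 s8=0 s5=0 s1=0 s2=0 s9=1 s3=1 s0=1 s4=0 clk=1 s6=0
  Δ1: clk:1→0
  (1Δ to stable)
t=8 Δ0: s7=0 s8=0 s5=0 s1=0 s2=0 s9=1 s3=1 s0=1 s4=0 clk=0 s6=0
  Δ1: clk:0→1
  Δ2: s9:1→0, s0:1→0
  Δ3: s8:0→1
  (3Δ to stable)
t=9 Δ0: s7=0 s8=1 s5=0 s1=0 s2=0 s9=0 s3=1 s0=0 s4=0 clk=1 s6=0
  Δ1: clk:1→0
  (1Δ to stable)
t=10 Δ0: s7=0 s8=1 s5=0 s1=0 s2=0 s9=0 s3=1 s0=0 s4=0 clk=0 s6=0
  Δ1: clk:0→1
  Δ2: s9:0→1, s4:0→1, s6:0→1
  Δ3: s8:1→0, s1:0→1
  Δ4: s7:0→1, s1:1→0
  Δ5: s7:1→0
  (5Δ to stable)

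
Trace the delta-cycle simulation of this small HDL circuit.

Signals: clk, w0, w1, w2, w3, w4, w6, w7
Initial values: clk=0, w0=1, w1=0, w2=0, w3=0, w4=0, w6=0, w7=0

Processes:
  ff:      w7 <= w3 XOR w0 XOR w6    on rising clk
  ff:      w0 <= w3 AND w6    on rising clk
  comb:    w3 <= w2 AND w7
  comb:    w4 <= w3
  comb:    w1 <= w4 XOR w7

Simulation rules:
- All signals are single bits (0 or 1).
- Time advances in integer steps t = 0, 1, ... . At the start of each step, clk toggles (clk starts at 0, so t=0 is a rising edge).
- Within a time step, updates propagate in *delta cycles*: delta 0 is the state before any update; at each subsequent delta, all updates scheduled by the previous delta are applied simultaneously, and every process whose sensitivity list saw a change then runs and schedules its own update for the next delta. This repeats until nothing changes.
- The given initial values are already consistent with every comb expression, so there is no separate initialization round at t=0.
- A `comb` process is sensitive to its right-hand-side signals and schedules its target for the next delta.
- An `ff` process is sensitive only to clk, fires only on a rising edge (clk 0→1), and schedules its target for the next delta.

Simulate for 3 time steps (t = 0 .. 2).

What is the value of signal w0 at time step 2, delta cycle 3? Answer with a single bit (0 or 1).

0

t0.Δ0 w3=0 w7=0 clk=0 w4=0 w0=1 w2=0 w6=0 w1=0
t0.Δ1 w3=0 w7=0 clk=1 w4=0 w0=1 w2=0 w6=0 w1=0
t0.Δ2 w3=0 w7=1 clk=1 w4=0 w0=0 w2=0 w6=0 w1=0
t0.Δ3 w3=0 w7=1 clk=1 w4=0 w0=0 w2=0 w6=0 w1=1
t1.Δ0 w3=0 w7=1 clk=1 w4=0 w0=0 w2=0 w6=0 w1=1
t1.Δ1 w3=0 w7=1 clk=0 w4=0 w0=0 w2=0 w6=0 w1=1
t2.Δ0 w3=0 w7=1 clk=0 w4=0 w0=0 w2=0 w6=0 w1=1
t2.Δ1 w3=0 w7=1 clk=1 w4=0 w0=0 w2=0 w6=0 w1=1
t2.Δ2 w3=0 w7=0 clk=1 w4=0 w0=0 w2=0 w6=0 w1=1
t2.Δ3 w3=0 w7=0 clk=1 w4=0 w0=0 w2=0 w6=0 w1=0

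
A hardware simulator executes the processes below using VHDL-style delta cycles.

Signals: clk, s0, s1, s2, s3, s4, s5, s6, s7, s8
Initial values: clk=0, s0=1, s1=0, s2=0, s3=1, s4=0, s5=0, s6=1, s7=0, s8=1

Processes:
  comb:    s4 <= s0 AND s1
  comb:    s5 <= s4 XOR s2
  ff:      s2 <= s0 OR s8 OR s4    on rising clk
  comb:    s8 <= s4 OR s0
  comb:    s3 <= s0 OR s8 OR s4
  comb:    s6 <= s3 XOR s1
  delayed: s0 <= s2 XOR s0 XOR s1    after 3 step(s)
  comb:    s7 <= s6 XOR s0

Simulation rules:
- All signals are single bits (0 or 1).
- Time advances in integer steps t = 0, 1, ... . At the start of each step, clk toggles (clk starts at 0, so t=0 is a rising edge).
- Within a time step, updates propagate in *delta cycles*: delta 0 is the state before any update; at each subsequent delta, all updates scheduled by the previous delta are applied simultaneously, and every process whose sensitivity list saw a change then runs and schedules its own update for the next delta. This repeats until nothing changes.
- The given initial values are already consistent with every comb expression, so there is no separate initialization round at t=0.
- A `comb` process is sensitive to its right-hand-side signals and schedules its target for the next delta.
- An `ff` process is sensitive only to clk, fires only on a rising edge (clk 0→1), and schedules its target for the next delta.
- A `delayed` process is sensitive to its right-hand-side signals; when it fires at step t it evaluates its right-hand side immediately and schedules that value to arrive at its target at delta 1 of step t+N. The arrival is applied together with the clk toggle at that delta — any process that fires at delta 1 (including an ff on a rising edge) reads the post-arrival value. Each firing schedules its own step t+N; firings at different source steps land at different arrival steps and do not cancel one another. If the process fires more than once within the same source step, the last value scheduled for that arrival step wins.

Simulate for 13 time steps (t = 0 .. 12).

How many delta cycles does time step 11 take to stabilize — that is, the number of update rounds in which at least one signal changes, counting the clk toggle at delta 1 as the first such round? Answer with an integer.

t0.Δ0 s0=1 s7=0 clk=0 s2=0 s6=1 s5=0 s1=0 s4=0 s8=1 s3=1
t0.Δ1 s0=1 s7=0 clk=1 s2=0 s6=1 s5=0 s1=0 s4=0 s8=1 s3=1
t0.Δ2 s0=1 s7=0 clk=1 s2=1 s6=1 s5=0 s1=0 s4=0 s8=1 s3=1
t0.Δ3 s0=1 s7=0 clk=1 s2=1 s6=1 s5=1 s1=0 s4=0 s8=1 s3=1
t1.Δ0 s0=1 s7=0 clk=1 s2=1 s6=1 s5=1 s1=0 s4=0 s8=1 s3=1
t1.Δ1 s0=1 s7=0 clk=0 s2=1 s6=1 s5=1 s1=0 s4=0 s8=1 s3=1
t2.Δ0 s0=1 s7=0 clk=0 s2=1 s6=1 s5=1 s1=0 s4=0 s8=1 s3=1
t2.Δ1 s0=1 s7=0 clk=1 s2=1 s6=1 s5=1 s1=0 s4=0 s8=1 s3=1
t3.Δ0 s0=1 s7=0 clk=1 s2=1 s6=1 s5=1 s1=0 s4=0 s8=1 s3=1
t3.Δ1 s0=0 s7=0 clk=0 s2=1 s6=1 s5=1 s1=0 s4=0 s8=1 s3=1
t3.Δ2 s0=0 s7=1 clk=0 s2=1 s6=1 s5=1 s1=0 s4=0 s8=0 s3=1
t3.Δ3 s0=0 s7=1 clk=0 s2=1 s6=1 s5=1 s1=0 s4=0 s8=0 s3=0
t3.Δ4 s0=0 s7=1 clk=0 s2=1 s6=0 s5=1 s1=0 s4=0 s8=0 s3=0
t3.Δ5 s0=0 s7=0 clk=0 s2=1 s6=0 s5=1 s1=0 s4=0 s8=0 s3=0
t4.Δ0 s0=0 s7=0 clk=0 s2=1 s6=0 s5=1 s1=0 s4=0 s8=0 s3=0
t4.Δ1 s0=0 s7=0 clk=1 s2=1 s6=0 s5=1 s1=0 s4=0 s8=0 s3=0
t4.Δ2 s0=0 s7=0 clk=1 s2=0 s6=0 s5=1 s1=0 s4=0 s8=0 s3=0
t4.Δ3 s0=0 s7=0 clk=1 s2=0 s6=0 s5=0 s1=0 s4=0 s8=0 s3=0
t5.Δ0 s0=0 s7=0 clk=1 s2=0 s6=0 s5=0 s1=0 s4=0 s8=0 s3=0
t5.Δ1 s0=0 s7=0 clk=0 s2=0 s6=0 s5=0 s1=0 s4=0 s8=0 s3=0
t6.Δ0 s0=0 s7=0 clk=0 s2=0 s6=0 s5=0 s1=0 s4=0 s8=0 s3=0
t6.Δ1 s0=1 s7=0 clk=1 s2=0 s6=0 s5=0 s1=0 s4=0 s8=0 s3=0
t6.Δ2 s0=1 s7=1 clk=1 s2=1 s6=0 s5=0 s1=0 s4=0 s8=1 s3=1
t6.Δ3 s0=1 s7=1 clk=1 s2=1 s6=1 s5=1 s1=0 s4=0 s8=1 s3=1
t6.Δ4 s0=1 s7=0 clk=1 s2=1 s6=1 s5=1 s1=0 s4=0 s8=1 s3=1
t7.Δ0 s0=1 s7=0 clk=1 s2=1 s6=1 s5=1 s1=0 s4=0 s8=1 s3=1
t7.Δ1 s0=0 s7=0 clk=0 s2=1 s6=1 s5=1 s1=0 s4=0 s8=1 s3=1
t7.Δ2 s0=0 s7=1 clk=0 s2=1 s6=1 s5=1 s1=0 s4=0 s8=0 s3=1
t7.Δ3 s0=0 s7=1 clk=0 s2=1 s6=1 s5=1 s1=0 s4=0 s8=0 s3=0
t7.Δ4 s0=0 s7=1 clk=0 s2=1 s6=0 s5=1 s1=0 s4=0 s8=0 s3=0
t7.Δ5 s0=0 s7=0 clk=0 s2=1 s6=0 s5=1 s1=0 s4=0 s8=0 s3=0
t8.Δ0 s0=0 s7=0 clk=0 s2=1 s6=0 s5=1 s1=0 s4=0 s8=0 s3=0
t8.Δ1 s0=0 s7=0 clk=1 s2=1 s6=0 s5=1 s1=0 s4=0 s8=0 s3=0
t8.Δ2 s0=0 s7=0 clk=1 s2=0 s6=0 s5=1 s1=0 s4=0 s8=0 s3=0
t8.Δ3 s0=0 s7=0 clk=1 s2=0 s6=0 s5=0 s1=0 s4=0 s8=0 s3=0
t9.Δ0 s0=0 s7=0 clk=1 s2=0 s6=0 s5=0 s1=0 s4=0 s8=0 s3=0
t9.Δ1 s0=0 s7=0 clk=0 s2=0 s6=0 s5=0 s1=0 s4=0 s8=0 s3=0
t10.Δ0 s0=0 s7=0 clk=0 s2=0 s6=0 s5=0 s1=0 s4=0 s8=0 s3=0
t10.Δ1 s0=1 s7=0 clk=1 s2=0 s6=0 s5=0 s1=0 s4=0 s8=0 s3=0
t10.Δ2 s0=1 s7=1 clk=1 s2=1 s6=0 s5=0 s1=0 s4=0 s8=1 s3=1
t10.Δ3 s0=1 s7=1 clk=1 s2=1 s6=1 s5=1 s1=0 s4=0 s8=1 s3=1
t10.Δ4 s0=1 s7=0 clk=1 s2=1 s6=1 s5=1 s1=0 s4=0 s8=1 s3=1
t11.Δ0 s0=1 s7=0 clk=1 s2=1 s6=1 s5=1 s1=0 s4=0 s8=1 s3=1
t11.Δ1 s0=0 s7=0 clk=0 s2=1 s6=1 s5=1 s1=0 s4=0 s8=1 s3=1
t11.Δ2 s0=0 s7=1 clk=0 s2=1 s6=1 s5=1 s1=0 s4=0 s8=0 s3=1
t11.Δ3 s0=0 s7=1 clk=0 s2=1 s6=1 s5=1 s1=0 s4=0 s8=0 s3=0
t11.Δ4 s0=0 s7=1 clk=0 s2=1 s6=0 s5=1 s1=0 s4=0 s8=0 s3=0
t11.Δ5 s0=0 s7=0 clk=0 s2=1 s6=0 s5=1 s1=0 s4=0 s8=0 s3=0
t12.Δ0 s0=0 s7=0 clk=0 s2=1 s6=0 s5=1 s1=0 s4=0 s8=0 s3=0
t12.Δ1 s0=0 s7=0 clk=1 s2=1 s6=0 s5=1 s1=0 s4=0 s8=0 s3=0
t12.Δ2 s0=0 s7=0 clk=1 s2=0 s6=0 s5=1 s1=0 s4=0 s8=0 s3=0
t12.Δ3 s0=0 s7=0 clk=1 s2=0 s6=0 s5=0 s1=0 s4=0 s8=0 s3=0

5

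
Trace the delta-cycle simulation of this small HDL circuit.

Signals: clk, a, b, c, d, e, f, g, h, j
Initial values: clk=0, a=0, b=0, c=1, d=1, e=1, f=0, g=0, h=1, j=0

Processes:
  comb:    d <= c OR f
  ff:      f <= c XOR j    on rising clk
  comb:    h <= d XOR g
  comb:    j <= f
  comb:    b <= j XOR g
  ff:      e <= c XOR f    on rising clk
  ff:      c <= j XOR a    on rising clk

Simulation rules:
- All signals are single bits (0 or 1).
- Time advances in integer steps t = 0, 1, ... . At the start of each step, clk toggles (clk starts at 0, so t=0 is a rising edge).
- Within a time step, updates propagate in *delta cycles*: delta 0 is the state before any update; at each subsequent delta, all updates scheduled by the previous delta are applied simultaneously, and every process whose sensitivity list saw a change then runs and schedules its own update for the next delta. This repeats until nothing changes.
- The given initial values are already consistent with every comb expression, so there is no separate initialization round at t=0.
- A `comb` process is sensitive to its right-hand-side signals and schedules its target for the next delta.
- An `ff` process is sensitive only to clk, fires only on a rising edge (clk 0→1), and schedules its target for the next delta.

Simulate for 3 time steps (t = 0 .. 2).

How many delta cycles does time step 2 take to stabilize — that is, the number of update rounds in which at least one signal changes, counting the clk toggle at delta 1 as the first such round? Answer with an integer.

[bits: d,a,c,clk,f,j,b,h,e,g]
t=0: Δ0=1010000110 Δ1=1011000110 Δ2=1001100110 Δ3=1001110110 Δ4=1001111110 | 4Δ
t=1: Δ0=1001111110 Δ1=1000111110 | 1Δ
t=2: Δ0=1000111110 Δ1=1001111110 Δ2=1011111110 | 2Δ

2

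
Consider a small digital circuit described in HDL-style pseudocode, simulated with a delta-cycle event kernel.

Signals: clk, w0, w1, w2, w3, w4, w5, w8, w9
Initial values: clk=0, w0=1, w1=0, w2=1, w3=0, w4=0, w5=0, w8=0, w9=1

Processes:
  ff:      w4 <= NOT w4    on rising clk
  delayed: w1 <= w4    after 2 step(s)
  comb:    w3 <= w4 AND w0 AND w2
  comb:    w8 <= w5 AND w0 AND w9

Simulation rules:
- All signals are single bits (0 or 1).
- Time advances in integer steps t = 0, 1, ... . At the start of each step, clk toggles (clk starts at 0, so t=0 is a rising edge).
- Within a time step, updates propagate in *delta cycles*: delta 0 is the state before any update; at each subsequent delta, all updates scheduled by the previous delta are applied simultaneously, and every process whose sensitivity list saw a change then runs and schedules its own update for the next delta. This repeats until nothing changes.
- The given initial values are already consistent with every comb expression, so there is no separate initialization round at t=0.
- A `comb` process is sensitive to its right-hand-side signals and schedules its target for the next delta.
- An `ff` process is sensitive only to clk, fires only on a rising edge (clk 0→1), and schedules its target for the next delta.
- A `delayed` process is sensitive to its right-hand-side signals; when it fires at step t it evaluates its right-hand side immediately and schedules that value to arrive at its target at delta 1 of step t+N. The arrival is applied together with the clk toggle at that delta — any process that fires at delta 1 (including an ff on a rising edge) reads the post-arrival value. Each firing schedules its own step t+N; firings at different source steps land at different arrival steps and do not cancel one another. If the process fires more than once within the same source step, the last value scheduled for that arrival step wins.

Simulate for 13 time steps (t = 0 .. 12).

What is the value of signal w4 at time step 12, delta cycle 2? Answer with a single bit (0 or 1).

[bits: w3,w0,w8,w2,w1,w4,w9,w5,clk]
t=0: Δ0=010100100 Δ1=010100101 Δ2=010101101 Δ3=110101101 | 3Δ
t=1: Δ0=110101101 Δ1=110101100 | 1Δ
t=2: Δ0=110101100 Δ1=110111101 Δ2=110110101 Δ3=010110101 | 3Δ
t=3: Δ0=010110101 Δ1=010110100 | 1Δ
t=4: Δ0=010110100 Δ1=010100101 Δ2=010101101 Δ3=110101101 | 3Δ
t=5: Δ0=110101101 Δ1=110101100 | 1Δ
t=6: Δ0=110101100 Δ1=110111101 Δ2=110110101 Δ3=010110101 | 3Δ
t=7: Δ0=010110101 Δ1=010110100 | 1Δ
t=8: Δ0=010110100 Δ1=010100101 Δ2=010101101 Δ3=110101101 | 3Δ
t=9: Δ0=110101101 Δ1=110101100 | 1Δ
t=10: Δ0=110101100 Δ1=110111101 Δ2=110110101 Δ3=010110101 | 3Δ
t=11: Δ0=010110101 Δ1=010110100 | 1Δ
t=12: Δ0=010110100 Δ1=010100101 Δ2=010101101 Δ3=110101101 | 3Δ

1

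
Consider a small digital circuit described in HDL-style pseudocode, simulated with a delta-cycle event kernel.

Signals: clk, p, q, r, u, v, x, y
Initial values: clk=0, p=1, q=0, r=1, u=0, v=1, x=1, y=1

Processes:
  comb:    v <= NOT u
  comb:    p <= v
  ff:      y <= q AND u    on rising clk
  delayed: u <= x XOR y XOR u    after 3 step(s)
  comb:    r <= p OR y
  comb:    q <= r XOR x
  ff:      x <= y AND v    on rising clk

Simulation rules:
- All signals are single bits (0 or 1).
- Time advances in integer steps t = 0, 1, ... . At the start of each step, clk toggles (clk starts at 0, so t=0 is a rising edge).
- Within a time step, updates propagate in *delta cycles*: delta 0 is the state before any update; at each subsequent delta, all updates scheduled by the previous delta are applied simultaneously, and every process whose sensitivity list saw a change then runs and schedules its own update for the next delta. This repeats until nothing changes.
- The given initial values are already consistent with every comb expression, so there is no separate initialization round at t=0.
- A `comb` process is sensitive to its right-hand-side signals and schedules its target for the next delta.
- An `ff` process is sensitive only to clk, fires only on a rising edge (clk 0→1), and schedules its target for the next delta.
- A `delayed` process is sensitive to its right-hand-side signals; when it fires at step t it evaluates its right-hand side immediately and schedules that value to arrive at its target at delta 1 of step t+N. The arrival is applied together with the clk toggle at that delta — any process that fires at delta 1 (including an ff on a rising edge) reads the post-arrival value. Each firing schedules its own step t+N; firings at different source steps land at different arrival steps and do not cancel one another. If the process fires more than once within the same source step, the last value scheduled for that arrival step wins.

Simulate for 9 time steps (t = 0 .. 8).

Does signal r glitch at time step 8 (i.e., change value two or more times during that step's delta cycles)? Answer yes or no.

[bits: u,x,q,v,clk,p,y,r]
t=0: Δ0=01010111 Δ1=01011111 Δ2=01011101 | 2Δ
t=1: Δ0=01011101 Δ1=01010101 | 1Δ
t=2: Δ0=01010101 Δ1=01011101 Δ2=00011101 Δ3=00111101 | 3Δ
t=3: Δ0=00111101 Δ1=10110101 Δ2=10100101 Δ3=10100001 Δ4=10100000 Δ5=10000000 | 5Δ
t=4: Δ0=10000000 Δ1=10001000 | 1Δ
t=5: Δ0=10001000 Δ1=00000000 Δ2=00010000 Δ3=00010100 Δ4=00010101 Δ5=00110101 | 5Δ
t=6: Δ0=00110101 Δ1=10111101 Δ2=10101111 Δ3=10101011 | 3Δ
t=7: Δ0=10101011 Δ1=10100011 | 1Δ
t=8: Δ0=10100011 Δ1=00101011 Δ2=00111001 Δ3=00111100 Δ4=00011101 Δ5=00111101 | 5Δ

yes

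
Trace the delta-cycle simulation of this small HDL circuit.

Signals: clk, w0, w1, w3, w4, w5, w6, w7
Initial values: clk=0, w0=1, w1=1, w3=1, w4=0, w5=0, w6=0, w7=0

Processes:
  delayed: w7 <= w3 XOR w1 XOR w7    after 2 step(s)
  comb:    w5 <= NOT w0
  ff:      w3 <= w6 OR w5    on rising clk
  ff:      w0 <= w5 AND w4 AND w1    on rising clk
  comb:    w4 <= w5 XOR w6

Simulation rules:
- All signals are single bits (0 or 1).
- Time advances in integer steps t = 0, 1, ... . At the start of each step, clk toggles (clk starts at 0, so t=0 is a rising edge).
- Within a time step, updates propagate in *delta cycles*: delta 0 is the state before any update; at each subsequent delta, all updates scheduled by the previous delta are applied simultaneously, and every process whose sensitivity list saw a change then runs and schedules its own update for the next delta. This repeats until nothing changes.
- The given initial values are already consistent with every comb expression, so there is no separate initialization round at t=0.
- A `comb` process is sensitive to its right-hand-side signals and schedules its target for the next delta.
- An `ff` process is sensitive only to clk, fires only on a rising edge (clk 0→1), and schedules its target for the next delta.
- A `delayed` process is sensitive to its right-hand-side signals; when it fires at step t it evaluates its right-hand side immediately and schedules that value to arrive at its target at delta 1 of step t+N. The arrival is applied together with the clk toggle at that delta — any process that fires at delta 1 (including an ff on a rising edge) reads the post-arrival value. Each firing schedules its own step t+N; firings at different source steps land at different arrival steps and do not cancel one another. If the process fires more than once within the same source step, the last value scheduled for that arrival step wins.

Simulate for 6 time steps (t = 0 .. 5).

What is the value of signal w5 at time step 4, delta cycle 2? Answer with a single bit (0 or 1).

t=0 Δ0: w6=0 clk=0 w1=1 w5=0 w7=0 w3=1 w0=1 w4=0
  Δ1: clk:0→1
  Δ2: w3:1→0, w0:1→0
  Δ3: w5:0→1
  Δ4: w4:0→1
  (4Δ to stable)
t=1 Δ0: w6=0 clk=1 w1=1 w5=1 w7=0 w3=0 w0=0 w4=1
  Δ1: clk:1→0
  (1Δ to stable)
t=2 Δ0: w6=0 clk=0 w1=1 w5=1 w7=0 w3=0 w0=0 w4=1
  Δ1: clk:0→1, w7:0→1
  Δ2: w3:0→1, w0:0→1
  Δ3: w5:1→0
  Δ4: w4:1→0
  (4Δ to stable)
t=3 Δ0: w6=0 clk=1 w1=1 w5=0 w7=1 w3=1 w0=1 w4=0
  Δ1: clk:1→0
  (1Δ to stable)
t=4 Δ0: w6=0 clk=0 w1=1 w5=0 w7=1 w3=1 w0=1 w4=0
  Δ1: clk:0→1
  Δ2: w3:1→0, w0:1→0
  Δ3: w5:0→1
  Δ4: w4:0→1
  (4Δ to stable)
t=5 Δ0: w6=0 clk=1 w1=1 w5=1 w7=1 w3=0 w0=0 w4=1
  Δ1: clk:1→0
  (1Δ to stable)

0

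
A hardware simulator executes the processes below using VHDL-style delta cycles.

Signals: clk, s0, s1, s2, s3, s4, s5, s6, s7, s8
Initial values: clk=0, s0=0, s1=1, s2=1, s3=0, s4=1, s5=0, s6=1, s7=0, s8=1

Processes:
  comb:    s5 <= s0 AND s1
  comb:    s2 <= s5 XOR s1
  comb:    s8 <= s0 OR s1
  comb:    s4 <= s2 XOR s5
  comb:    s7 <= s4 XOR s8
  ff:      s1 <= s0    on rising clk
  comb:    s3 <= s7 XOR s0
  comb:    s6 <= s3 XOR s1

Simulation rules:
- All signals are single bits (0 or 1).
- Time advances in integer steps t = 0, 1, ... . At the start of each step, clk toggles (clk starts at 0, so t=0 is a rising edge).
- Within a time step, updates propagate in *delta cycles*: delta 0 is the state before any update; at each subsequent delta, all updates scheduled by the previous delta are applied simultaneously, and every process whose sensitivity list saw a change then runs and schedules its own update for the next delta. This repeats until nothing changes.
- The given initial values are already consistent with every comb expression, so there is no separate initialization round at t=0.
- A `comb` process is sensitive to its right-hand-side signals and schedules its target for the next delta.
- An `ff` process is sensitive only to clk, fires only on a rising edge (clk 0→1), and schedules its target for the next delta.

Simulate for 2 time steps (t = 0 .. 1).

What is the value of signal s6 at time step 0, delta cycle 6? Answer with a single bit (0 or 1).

t=0 Δ0: s7=0 s5=0 s0=0 s2=1 s4=1 s1=1 s3=0 s6=1 s8=1 clk=0
  Δ1: clk:0→1
  Δ2: s1:1→0
  Δ3: s2:1→0, s6:1→0, s8:1→0
  Δ4: s7:0→1, s4:1→0
  Δ5: s7:1→0, s3:0→1
  Δ6: s3:1→0, s6:0→1
  Δ7: s6:1→0
  (7Δ to stable)
t=1 Δ0: s7=0 s5=0 s0=0 s2=0 s4=0 s1=0 s3=0 s6=0 s8=0 clk=1
  Δ1: clk:1→0
  (1Δ to stable)

1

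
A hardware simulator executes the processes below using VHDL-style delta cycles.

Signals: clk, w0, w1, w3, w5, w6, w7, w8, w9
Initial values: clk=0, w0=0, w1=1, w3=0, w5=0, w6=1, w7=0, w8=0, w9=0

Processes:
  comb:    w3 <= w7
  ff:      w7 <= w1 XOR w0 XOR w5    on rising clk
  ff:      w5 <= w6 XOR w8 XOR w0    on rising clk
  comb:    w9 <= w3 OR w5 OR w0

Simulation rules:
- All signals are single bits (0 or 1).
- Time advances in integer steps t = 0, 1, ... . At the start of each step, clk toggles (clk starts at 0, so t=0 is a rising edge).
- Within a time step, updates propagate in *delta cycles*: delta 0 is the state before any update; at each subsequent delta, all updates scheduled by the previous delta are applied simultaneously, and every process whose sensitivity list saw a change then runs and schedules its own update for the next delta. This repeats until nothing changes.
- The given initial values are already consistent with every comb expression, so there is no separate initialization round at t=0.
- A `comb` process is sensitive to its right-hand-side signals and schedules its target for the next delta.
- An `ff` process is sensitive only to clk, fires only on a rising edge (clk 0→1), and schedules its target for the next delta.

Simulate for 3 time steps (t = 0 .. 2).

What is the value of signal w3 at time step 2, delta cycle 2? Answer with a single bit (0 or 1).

[bits: w3,clk,w6,w9,w0,w5,w8,w1,w7]
t=0: Δ0=001000010 Δ1=011000010 Δ2=011001011 Δ3=111101011 | 3Δ
t=1: Δ0=111101011 Δ1=101101011 | 1Δ
t=2: Δ0=101101011 Δ1=111101011 Δ2=111101010 Δ3=011101010 | 3Δ

1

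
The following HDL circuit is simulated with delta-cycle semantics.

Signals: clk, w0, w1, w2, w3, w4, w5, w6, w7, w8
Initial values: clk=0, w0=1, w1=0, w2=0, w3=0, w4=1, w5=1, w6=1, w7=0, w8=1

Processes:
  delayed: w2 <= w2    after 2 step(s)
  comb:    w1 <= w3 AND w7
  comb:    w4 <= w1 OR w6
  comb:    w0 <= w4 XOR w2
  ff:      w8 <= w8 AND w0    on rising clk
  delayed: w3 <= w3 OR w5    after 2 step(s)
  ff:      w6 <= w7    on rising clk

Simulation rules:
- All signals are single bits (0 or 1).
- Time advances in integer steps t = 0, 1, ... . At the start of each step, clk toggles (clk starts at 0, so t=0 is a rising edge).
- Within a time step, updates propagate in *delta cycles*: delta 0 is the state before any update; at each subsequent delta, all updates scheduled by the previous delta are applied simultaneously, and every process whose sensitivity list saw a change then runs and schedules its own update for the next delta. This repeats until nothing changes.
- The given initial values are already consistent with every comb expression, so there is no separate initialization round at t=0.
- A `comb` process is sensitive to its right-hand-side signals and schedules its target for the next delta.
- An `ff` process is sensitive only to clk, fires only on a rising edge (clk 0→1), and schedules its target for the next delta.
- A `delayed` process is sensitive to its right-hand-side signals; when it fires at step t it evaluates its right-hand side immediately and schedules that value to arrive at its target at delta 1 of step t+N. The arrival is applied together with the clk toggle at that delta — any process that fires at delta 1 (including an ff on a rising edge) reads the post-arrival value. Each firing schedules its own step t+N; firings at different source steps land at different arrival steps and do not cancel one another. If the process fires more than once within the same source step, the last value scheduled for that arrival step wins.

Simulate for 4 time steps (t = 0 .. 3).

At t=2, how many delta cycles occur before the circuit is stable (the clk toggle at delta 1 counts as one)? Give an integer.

t=0 Δ0: clk=0 w2=0 w4=1 w7=0 w5=1 w8=1 w3=0 w0=1 w6=1 w1=0
  Δ1: clk:0→1
  Δ2: w6:1→0
  Δ3: w4:1→0
  Δ4: w0:1→0
  (4Δ to stable)
t=1 Δ0: clk=1 w2=0 w4=0 w7=0 w5=1 w8=1 w3=0 w0=0 w6=0 w1=0
  Δ1: clk:1→0
  (1Δ to stable)
t=2 Δ0: clk=0 w2=0 w4=0 w7=0 w5=1 w8=1 w3=0 w0=0 w6=0 w1=0
  Δ1: clk:0→1
  Δ2: w8:1→0
  (2Δ to stable)
t=3 Δ0: clk=1 w2=0 w4=0 w7=0 w5=1 w8=0 w3=0 w0=0 w6=0 w1=0
  Δ1: clk:1→0
  (1Δ to stable)

2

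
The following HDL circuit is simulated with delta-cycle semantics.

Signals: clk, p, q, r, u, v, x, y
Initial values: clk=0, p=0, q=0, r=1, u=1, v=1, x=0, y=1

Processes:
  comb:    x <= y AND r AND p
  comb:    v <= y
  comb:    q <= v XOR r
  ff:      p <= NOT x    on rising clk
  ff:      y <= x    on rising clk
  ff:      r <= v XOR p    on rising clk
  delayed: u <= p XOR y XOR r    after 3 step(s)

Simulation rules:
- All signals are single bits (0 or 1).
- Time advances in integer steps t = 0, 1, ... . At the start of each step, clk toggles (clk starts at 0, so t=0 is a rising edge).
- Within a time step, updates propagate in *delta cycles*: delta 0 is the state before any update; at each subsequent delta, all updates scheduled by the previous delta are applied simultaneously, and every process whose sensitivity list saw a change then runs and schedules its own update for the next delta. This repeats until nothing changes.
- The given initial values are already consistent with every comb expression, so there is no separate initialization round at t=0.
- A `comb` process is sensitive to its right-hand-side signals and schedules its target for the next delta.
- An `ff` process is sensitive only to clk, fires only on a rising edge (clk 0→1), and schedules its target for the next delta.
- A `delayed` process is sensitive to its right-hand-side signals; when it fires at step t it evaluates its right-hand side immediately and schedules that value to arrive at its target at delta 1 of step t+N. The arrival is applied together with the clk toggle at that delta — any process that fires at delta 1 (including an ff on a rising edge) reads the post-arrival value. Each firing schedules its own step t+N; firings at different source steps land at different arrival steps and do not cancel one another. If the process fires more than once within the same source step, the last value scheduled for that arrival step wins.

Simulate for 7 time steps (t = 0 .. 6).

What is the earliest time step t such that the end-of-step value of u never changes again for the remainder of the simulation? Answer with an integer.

3

t=0 Δ0: q=0 y=1 p=0 r=1 x=0 v=1 u=1 clk=0
  Δ1: clk:0→1
  Δ2: y:1→0, p:0→1
  Δ3: v:1→0
  Δ4: q:0→1
  (4Δ to stable)
t=1 Δ0: q=1 y=0 p=1 r=1 x=0 v=0 u=1 clk=1
  Δ1: clk:1→0
  (1Δ to stable)
t=2 Δ0: q=1 y=0 p=1 r=1 x=0 v=0 u=1 clk=0
  Δ1: clk:0→1
  (1Δ to stable)
t=3 Δ0: q=1 y=0 p=1 r=1 x=0 v=0 u=1 clk=1
  Δ1: u:1→0, clk:1→0
  (1Δ to stable)
t=4 Δ0: q=1 y=0 p=1 r=1 x=0 v=0 u=0 clk=0
  Δ1: clk:0→1
  (1Δ to stable)
t=5 Δ0: q=1 y=0 p=1 r=1 x=0 v=0 u=0 clk=1
  Δ1: clk:1→0
  (1Δ to stable)
t=6 Δ0: q=1 y=0 p=1 r=1 x=0 v=0 u=0 clk=0
  Δ1: clk:0→1
  (1Δ to stable)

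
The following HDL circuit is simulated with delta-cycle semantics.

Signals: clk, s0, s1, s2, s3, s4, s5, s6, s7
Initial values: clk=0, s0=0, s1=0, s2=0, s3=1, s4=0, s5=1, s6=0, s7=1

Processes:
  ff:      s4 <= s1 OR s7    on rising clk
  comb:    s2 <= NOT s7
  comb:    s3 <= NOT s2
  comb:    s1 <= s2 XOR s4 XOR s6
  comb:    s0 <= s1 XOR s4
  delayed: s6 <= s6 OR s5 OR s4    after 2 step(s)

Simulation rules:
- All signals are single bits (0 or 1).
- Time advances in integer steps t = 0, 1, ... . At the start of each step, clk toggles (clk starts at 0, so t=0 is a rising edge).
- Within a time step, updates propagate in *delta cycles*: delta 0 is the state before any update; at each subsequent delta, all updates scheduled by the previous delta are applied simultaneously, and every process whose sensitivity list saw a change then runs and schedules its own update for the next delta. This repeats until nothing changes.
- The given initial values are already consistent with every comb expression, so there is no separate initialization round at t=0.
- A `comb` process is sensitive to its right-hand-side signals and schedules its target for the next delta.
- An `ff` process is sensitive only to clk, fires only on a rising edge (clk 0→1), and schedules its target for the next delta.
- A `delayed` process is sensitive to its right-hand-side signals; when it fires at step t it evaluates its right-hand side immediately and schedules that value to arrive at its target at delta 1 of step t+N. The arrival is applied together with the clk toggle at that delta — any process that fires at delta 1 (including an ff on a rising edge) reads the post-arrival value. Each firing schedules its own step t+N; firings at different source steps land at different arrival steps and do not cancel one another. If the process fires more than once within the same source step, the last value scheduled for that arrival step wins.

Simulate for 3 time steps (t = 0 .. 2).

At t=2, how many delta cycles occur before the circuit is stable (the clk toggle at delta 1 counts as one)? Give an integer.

t=0 Δ0: s4=0 s2=0 s0=0 s3=1 s5=1 clk=0 s7=1 s6=0 s1=0
  Δ1: clk:0→1
  Δ2: s4:0→1
  Δ3: s0:0→1, s1:0→1
  Δ4: s0:1→0
  (4Δ to stable)
t=1 Δ0: s4=1 s2=0 s0=0 s3=1 s5=1 clk=1 s7=1 s6=0 s1=1
  Δ1: clk:1→0
  (1Δ to stable)
t=2 Δ0: s4=1 s2=0 s0=0 s3=1 s5=1 clk=0 s7=1 s6=0 s1=1
  Δ1: clk:0→1, s6:0→1
  Δ2: s1:1→0
  Δ3: s0:0→1
  (3Δ to stable)

3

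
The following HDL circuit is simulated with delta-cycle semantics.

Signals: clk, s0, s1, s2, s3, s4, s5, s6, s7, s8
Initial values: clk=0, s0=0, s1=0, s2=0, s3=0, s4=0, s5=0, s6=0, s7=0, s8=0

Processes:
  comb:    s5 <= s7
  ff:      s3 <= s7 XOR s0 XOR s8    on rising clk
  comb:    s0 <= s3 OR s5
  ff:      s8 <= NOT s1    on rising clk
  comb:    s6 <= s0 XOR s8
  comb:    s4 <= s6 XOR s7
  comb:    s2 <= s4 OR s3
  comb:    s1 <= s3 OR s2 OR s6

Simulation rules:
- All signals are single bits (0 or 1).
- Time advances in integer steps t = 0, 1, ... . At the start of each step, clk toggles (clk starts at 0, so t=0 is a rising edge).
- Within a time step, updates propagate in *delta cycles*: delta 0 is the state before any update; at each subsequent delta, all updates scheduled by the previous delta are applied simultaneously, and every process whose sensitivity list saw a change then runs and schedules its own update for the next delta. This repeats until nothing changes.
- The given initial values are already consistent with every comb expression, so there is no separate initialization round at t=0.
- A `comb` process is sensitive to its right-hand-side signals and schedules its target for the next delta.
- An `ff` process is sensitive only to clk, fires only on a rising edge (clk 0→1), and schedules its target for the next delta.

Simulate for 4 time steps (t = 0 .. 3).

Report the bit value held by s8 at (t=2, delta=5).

0

[bits: clk,s8,s0,s6,s1,s3,s2,s7,s5,s4]
t=0: Δ0=0000000000 Δ1=1000000000 Δ2=1100000000 Δ3=1101000000 Δ4=1101100001 Δ5=1101101001 | 5Δ
t=1: Δ0=1101101001 Δ1=0101101001 | 1Δ
t=2: Δ0=0101101001 Δ1=1101101001 Δ2=1001111001 Δ3=1010111001 Δ4=1011111000 Δ5=1011111001 | 5Δ
t=3: Δ0=1011111001 Δ1=0011111001 | 1Δ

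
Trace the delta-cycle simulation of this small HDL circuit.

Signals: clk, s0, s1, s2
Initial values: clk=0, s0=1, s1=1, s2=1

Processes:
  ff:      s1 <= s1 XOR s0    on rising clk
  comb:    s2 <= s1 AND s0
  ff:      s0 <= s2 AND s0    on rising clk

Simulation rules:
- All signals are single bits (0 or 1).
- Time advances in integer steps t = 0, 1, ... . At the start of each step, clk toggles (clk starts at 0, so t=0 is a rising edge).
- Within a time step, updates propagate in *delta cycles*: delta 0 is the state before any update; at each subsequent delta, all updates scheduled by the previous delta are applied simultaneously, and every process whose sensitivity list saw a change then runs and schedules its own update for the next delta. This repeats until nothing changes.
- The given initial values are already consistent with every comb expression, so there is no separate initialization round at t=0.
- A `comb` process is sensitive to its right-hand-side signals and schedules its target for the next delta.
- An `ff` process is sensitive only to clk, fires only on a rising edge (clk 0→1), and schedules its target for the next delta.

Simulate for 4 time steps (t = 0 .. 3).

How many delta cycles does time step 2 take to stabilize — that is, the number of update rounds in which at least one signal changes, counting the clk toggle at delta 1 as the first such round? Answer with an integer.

2

t0.Δ0 s1=1 clk=0 s2=1 s0=1
t0.Δ1 s1=1 clk=1 s2=1 s0=1
t0.Δ2 s1=0 clk=1 s2=1 s0=1
t0.Δ3 s1=0 clk=1 s2=0 s0=1
t1.Δ0 s1=0 clk=1 s2=0 s0=1
t1.Δ1 s1=0 clk=0 s2=0 s0=1
t2.Δ0 s1=0 clk=0 s2=0 s0=1
t2.Δ1 s1=0 clk=1 s2=0 s0=1
t2.Δ2 s1=1 clk=1 s2=0 s0=0
t3.Δ0 s1=1 clk=1 s2=0 s0=0
t3.Δ1 s1=1 clk=0 s2=0 s0=0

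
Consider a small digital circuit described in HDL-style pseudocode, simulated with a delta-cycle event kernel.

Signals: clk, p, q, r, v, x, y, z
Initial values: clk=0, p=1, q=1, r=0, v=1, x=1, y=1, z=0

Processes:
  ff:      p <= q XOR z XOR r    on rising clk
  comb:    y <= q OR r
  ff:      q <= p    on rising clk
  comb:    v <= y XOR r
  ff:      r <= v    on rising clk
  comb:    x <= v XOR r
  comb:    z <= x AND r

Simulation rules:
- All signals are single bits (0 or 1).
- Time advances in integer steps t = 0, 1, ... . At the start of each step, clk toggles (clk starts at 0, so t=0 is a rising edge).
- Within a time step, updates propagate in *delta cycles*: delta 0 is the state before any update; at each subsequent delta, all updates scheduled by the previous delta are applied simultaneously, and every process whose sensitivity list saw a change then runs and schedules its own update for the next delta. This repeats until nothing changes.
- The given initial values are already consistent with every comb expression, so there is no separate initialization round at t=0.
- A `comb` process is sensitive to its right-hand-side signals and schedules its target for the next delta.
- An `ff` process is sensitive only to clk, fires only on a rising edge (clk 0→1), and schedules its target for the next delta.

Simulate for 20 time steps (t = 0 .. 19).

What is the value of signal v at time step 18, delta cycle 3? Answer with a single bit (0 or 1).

1

t=0 Δ0: z=0 r=0 y=1 clk=0 p=1 v=1 x=1 q=1
  Δ1: clk:0→1
  Δ2: r:0→1
  Δ3: z:0→1, v:1→0, x:1→0
  Δ4: z:1→0, x:0→1
  Δ5: z:0→1
  (5Δ to stable)
t=1 Δ0: z=1 r=1 y=1 clk=1 p=1 v=0 x=1 q=1
  Δ1: clk:1→0
  (1Δ to stable)
t=2 Δ0: z=1 r=1 y=1 clk=0 p=1 v=0 x=1 q=1
  Δ1: clk:0→1
  Δ2: r:1→0
  Δ3: z:1→0, v:0→1, x:1→0
  Δ4: x:0→1
  (4Δ to stable)
t=3 Δ0: z=0 r=0 y=1 clk=1 p=1 v=1 x=1 q=1
  Δ1: clk:1→0
  (1Δ to stable)
t=4 Δ0: z=0 r=0 y=1 clk=0 p=1 v=1 x=1 q=1
  Δ1: clk:0→1
  Δ2: r:0→1
  Δ3: z:0→1, v:1→0, x:1→0
  Δ4: z:1→0, x:0→1
  Δ5: z:0→1
  (5Δ to stable)
t=5 Δ0: z=1 r=1 y=1 clk=1 p=1 v=0 x=1 q=1
  Δ1: clk:1→0
  (1Δ to stable)
t=6 Δ0: z=1 r=1 y=1 clk=0 p=1 v=0 x=1 q=1
  Δ1: clk:0→1
  Δ2: r:1→0
  Δ3: z:1→0, v:0→1, x:1→0
  Δ4: x:0→1
  (4Δ to stable)
t=7 Δ0: z=0 r=0 y=1 clk=1 p=1 v=1 x=1 q=1
  Δ1: clk:1→0
  (1Δ to stable)
t=8 Δ0: z=0 r=0 y=1 clk=0 p=1 v=1 x=1 q=1
  Δ1: clk:0→1
  Δ2: r:0→1
  Δ3: z:0→1, v:1→0, x:1→0
  Δ4: z:1→0, x:0→1
  Δ5: z:0→1
  (5Δ to stable)
t=9 Δ0: z=1 r=1 y=1 clk=1 p=1 v=0 x=1 q=1
  Δ1: clk:1→0
  (1Δ to stable)
t=10 Δ0: z=1 r=1 y=1 clk=0 p=1 v=0 x=1 q=1
  Δ1: clk:0→1
  Δ2: r:1→0
  Δ3: z:1→0, v:0→1, x:1→0
  Δ4: x:0→1
  (4Δ to stable)
t=11 Δ0: z=0 r=0 y=1 clk=1 p=1 v=1 x=1 q=1
  Δ1: clk:1→0
  (1Δ to stable)
t=12 Δ0: z=0 r=0 y=1 clk=0 p=1 v=1 x=1 q=1
  Δ1: clk:0→1
  Δ2: r:0→1
  Δ3: z:0→1, v:1→0, x:1→0
  Δ4: z:1→0, x:0→1
  Δ5: z:0→1
  (5Δ to stable)
t=13 Δ0: z=1 r=1 y=1 clk=1 p=1 v=0 x=1 q=1
  Δ1: clk:1→0
  (1Δ to stable)
t=14 Δ0: z=1 r=1 y=1 clk=0 p=1 v=0 x=1 q=1
  Δ1: clk:0→1
  Δ2: r:1→0
  Δ3: z:1→0, v:0→1, x:1→0
  Δ4: x:0→1
  (4Δ to stable)
t=15 Δ0: z=0 r=0 y=1 clk=1 p=1 v=1 x=1 q=1
  Δ1: clk:1→0
  (1Δ to stable)
t=16 Δ0: z=0 r=0 y=1 clk=0 p=1 v=1 x=1 q=1
  Δ1: clk:0→1
  Δ2: r:0→1
  Δ3: z:0→1, v:1→0, x:1→0
  Δ4: z:1→0, x:0→1
  Δ5: z:0→1
  (5Δ to stable)
t=17 Δ0: z=1 r=1 y=1 clk=1 p=1 v=0 x=1 q=1
  Δ1: clk:1→0
  (1Δ to stable)
t=18 Δ0: z=1 r=1 y=1 clk=0 p=1 v=0 x=1 q=1
  Δ1: clk:0→1
  Δ2: r:1→0
  Δ3: z:1→0, v:0→1, x:1→0
  Δ4: x:0→1
  (4Δ to stable)
t=19 Δ0: z=0 r=0 y=1 clk=1 p=1 v=1 x=1 q=1
  Δ1: clk:1→0
  (1Δ to stable)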